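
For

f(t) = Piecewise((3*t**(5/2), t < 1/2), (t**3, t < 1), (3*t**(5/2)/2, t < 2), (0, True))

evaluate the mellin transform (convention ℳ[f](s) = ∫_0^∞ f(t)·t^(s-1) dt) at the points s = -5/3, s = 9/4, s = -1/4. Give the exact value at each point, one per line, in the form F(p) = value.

F(-5/3) = -21/20 - 3*2**(2/3)/16 + 9*2**(1/6)/5 + 9*2**(5/6)/5
F(9/4) = -50/399 + 3*2**(1/4)/152 + 32237*2**(3/4)/6384
F(-1/4) = -10/33 + 2**(3/4)/6 + 173*2**(1/4)/66

f breaks at 1/2, 1 into 3 integrals to sum
piece [0, 1/2): integrate 3*t**(5/2) against the kernel
∫ t**3·t^(s-1) over [1/2, 1)
between 1 and 2 the integrand is 3*t**(5/2)/2·t^(s-1)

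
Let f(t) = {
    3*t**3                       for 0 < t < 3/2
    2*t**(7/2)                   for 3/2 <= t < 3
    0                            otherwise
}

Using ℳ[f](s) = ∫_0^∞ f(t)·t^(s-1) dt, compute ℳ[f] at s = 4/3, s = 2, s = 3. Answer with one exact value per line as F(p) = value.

F(4/3) = -243*2**(1/6)*3**(5/6)/232 + 729*2**(2/3)*3**(1/3)/416 + 972*3**(5/6)/29
F(2) = -243*sqrt(6)/176 + 729/160 + 972*sqrt(3)/11
F(3) = -729*sqrt(6)/416 + 729/128 + 2916*sqrt(3)/13

split f at 3/2: ℳ[f](s) collects 2 kernel integrals
[0, 3/2) adds the kernel integral of 3*t**3
between 3/2 and 3 the integrand is 2*t**(7/2)·t^(s-1)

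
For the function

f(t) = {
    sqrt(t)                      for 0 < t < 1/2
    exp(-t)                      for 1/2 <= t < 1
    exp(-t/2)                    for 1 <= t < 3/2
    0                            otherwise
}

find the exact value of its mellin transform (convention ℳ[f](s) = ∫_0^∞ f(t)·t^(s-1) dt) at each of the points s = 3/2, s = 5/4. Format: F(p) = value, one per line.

F(3/2) = -sqrt(6)*exp(-3/4) - sqrt(2)*sqrt(pi)*erfc(sqrt(3)/2) - exp(-1) - sqrt(pi)*erfc(1)/2 + 1/8 + sqrt(pi)*erfc(sqrt(2)/2)/2 + sqrt(2)*exp(-1/2)/2 + sqrt(2)*sqrt(pi)*erfc(sqrt(2)/2) + 2*exp(-1/2)
F(5/4) = -2*2**(1/4)*uppergamma(5/4, 3/4) - uppergamma(5/4, 1) + 2**(1/4)/7 + uppergamma(5/4, 1/2) + 2*2**(1/4)*uppergamma(5/4, 1/2)

linearity at 1/2, 1 turns ℳ[f](s) into 3 summed integrals
over [0, 1/2), the kernel integral of sqrt(t) enters the sum
piece [1/2, 1): integrate exp(-t) against the kernel
∫ exp(-t/2)·t^(s-1) over [1, 3/2)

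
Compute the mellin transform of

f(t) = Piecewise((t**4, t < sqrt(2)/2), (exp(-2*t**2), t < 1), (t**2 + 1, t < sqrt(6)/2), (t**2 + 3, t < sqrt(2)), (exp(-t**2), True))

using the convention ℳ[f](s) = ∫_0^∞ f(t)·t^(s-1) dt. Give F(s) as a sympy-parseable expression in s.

(sqrt(2)/2)**s*(2*2**(s/2)*s*(s + 2)*(s + 4)*uppergamma(s/2, 2) - 8*2**(s/2)*s*(s + 4) - 8*2**(s/2)*(s + 4) + 20*2**s*s*(s + 4) + 24*2**s*(s + 4) - 8*3**(s/2)*s*(s + 4) - 16*3**(s/2)*(s + 4) + 2*s*(s + 2)*(s + 4)*uppergamma(s/2, 1) - 2*s*(s + 2)*(s + 4)*uppergamma(s/2, 2) + s*(s + 2))/(4*s*(s + 2)*(s + 4))
  Re(s) > -4

strip the power substitution: t**2 on [0, 1/2); exp(-2*t) on [1/2, 1); t + 1 on [1, 3/2); …
summing 5 kernel integrals split by sqrt(2)/2, 1, sqrt(6)/2, sqrt(2) yields ℳ[f](s)
piece [0, sqrt(2)/2): integrate t**4 against the kernel
∫ over [sqrt(2)/2, 1) of exp(-2*t**2)·t^(s-1) joins the sum
on [1, sqrt(6)/2) integrate f = (t**2 + 1) against the kernel
segment [sqrt(6)/2, sqrt(2)) carries (t**2 + 3); integrate it
between sqrt(2) and ∞ the integrand is exp(-t**2)·t^(s-1)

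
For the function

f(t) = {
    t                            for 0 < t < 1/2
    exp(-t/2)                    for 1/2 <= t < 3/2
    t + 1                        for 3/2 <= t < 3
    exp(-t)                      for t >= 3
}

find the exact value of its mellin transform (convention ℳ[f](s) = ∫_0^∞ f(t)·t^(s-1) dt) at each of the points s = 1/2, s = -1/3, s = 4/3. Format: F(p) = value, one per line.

F(1/2) = sqrt(2)*(-3*sqrt(3)/2 - sqrt(pi)*erfc(sqrt(3)/2) + sqrt(2)*sqrt(pi)*erfc(sqrt(3))/2 + 1/6 + sqrt(pi)*erfc(1/2) + 2*sqrt(6))
F(-1/3) = 2**(1/3)*(-2*2**(1/3)*uppergamma(-1/3, 3/4) + 2*2**(2/3)*uppergamma(-1/3, 3) + 3**(2/3) + 3 + 2*2**(1/3)*uppergamma(-1/3, 1/4) + 6**(2/3))/4
F(4/3) = 2**(2/3)*(-117*3**(1/3) - 112*2**(2/3)*uppergamma(4/3, 3/4) + 56*2**(1/3)*uppergamma(4/3, 3) + 6 + 112*2**(2/3)*uppergamma(4/3, 1/4) + 342*6**(1/3))/112

the 4 pieces separated at 1/2, 3/2, 3 each add one integral
between 0 and 1/2 the integrand is t·t^(s-1)
segment 1/2 to 3/2 holds exp(-t/2); add its integral
piece [3/2, 3): integrate (t + 1) against the kernel
the [3, ∞) slice contributes ∫ exp(-t)·t^(s-1) dt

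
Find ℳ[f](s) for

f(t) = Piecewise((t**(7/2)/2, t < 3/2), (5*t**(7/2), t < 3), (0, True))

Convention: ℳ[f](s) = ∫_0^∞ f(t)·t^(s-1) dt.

breakpoints 3/2: one integral from each of the 2 segments
on [0, 3/2) integrate f = t**(7/2)/2 against the kernel
[3/2, 3) adds the kernel integral of 5*t**(7/2)

(10*3**(s + 7/2) - 9*(3/2)**(s + 7/2))/(2*s + 7)
  Re(s) > -7/2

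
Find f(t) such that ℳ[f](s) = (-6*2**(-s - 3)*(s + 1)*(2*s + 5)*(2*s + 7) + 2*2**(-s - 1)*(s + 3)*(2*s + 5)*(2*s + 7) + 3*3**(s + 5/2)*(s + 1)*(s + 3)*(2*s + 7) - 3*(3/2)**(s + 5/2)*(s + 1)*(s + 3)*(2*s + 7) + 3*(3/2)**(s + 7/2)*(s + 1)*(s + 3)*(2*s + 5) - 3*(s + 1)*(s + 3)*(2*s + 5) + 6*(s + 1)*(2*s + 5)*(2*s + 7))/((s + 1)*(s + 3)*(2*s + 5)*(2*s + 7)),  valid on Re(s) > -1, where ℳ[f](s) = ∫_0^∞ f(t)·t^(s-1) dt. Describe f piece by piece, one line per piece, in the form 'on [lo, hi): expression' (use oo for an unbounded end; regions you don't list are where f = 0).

treat the 4 regions marked off by 1/2, 1, 3/2 separately and sum
segment [0, 1/2) carries 2*t; integrate it
between 1/2 and 1 the integrand is 6*t**3·t^(s-1)
on [1, 3/2) integrate f = 3*t**(7/2)/2 against the kernel
segment [3/2, 3) carries 3*t**(5/2)/2; integrate it

on [0, 1/2): 2*t
on [1/2, 1): 6*t**3
on [1, 3/2): 3*t**(7/2)/2
on [3/2, 3): 3*t**(5/2)/2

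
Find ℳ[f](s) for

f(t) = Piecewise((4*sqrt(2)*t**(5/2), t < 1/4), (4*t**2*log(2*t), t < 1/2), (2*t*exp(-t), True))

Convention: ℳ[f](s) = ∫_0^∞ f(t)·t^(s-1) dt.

the common scale on t comes off first: t**(5/2) on [0, 1/2); t**2*log(t) on [1/2, 1); t*exp(-t/2) on [1, ∞)
the shared t-power comes off first: t**(3/2) on [0, 1/2); t*log(t) on [1/2, 1); exp(-t/2) on [1, ∞)
integrate the 3 segments split at 1/4, 1/2, then add the results
[0, 1/4) adds the kernel integral of 4*sqrt(2)*t**(5/2)
on [1/4, 1/2) integrate f = 4*t**2*log(2*t) against the kernel
[1/2, ∞) adds the kernel integral of 2*t*exp(-t)

(8*2**(2*s)*(2*s + 5)*(2*s + (s + 1)**2 + 3)*uppergamma(s + 1, 1/2) - 4*2**s*(2*s + 5) + 2*s + (s + 1)*(2*s + 5)*log(2) + (2*s + 5)*log(2) + sqrt(2)*(2*s + (s + 1)**2 + 3) + 5)/(4*2**(2*s)*(2*s + 5)*(2*s + (s + 1)**2 + 3))
  Re(s) > -5/2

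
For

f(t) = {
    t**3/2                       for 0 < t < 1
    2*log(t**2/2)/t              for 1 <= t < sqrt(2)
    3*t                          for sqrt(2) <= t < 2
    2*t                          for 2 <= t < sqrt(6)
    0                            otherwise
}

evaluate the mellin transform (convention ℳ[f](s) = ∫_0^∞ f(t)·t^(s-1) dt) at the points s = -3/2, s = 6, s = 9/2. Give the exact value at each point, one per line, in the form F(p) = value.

F(-3/2) = -2*6**(3/4)/3 - sqrt(2) - 4*log(2)/5 + 73/75 + 71*2**(3/4)/25
F(6) = -712*sqrt(2)/175 + 2*log(2)/5 + 58279/3150 + 432*sqrt(6)/7
F(9/2) = -1528*2**(3/4)/539 + 289/735 + 4*log(2)/7 + 64*sqrt(2)/11 + 144*6**(3/4)/11

the shared t-power comes off first: t**2/2 on [0, 1); 2*log(t**2/2)/t**2 on [1, sqrt(2)); 3 on [sqrt(2), 2); …
undo the power substitution: t/2 on [0, 1); 2*log(t/2)/t on [1, 2); 3 on [2, 4); …
back out the common scale on t: t on [0, 1/2); log(t)/t on [1/2, 1); 3 on [1, 2); …
slice at 1, sqrt(2), 2, transform all 4 pieces, and sum them
segment [0, 1) carries t**3/2; integrate it
between 1 and sqrt(2) the integrand is 2*log(t**2/2)/t·t^(s-1)
[sqrt(2), 2) adds the kernel integral of 3*t
segment [2, sqrt(6)) carries 2*t; integrate it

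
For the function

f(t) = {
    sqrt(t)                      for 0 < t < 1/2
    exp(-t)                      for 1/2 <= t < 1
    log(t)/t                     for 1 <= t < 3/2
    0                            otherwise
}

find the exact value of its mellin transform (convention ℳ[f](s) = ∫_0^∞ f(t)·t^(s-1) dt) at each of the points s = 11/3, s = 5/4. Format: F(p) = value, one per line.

F(11/3) = -uppergamma(11/3, 1) - 81*2**(1/3)*3**(2/3)/512 + 3*2**(5/6)/400 + 9/64 + log(3**(27*2**(1/3)*3**(2/3)/64)/2**(27*2**(1/3)*3**(2/3)/64)) + uppergamma(11/3, 1/2)
F(5/4) = -8*2**(3/4)*3**(1/4) - uppergamma(5/4, 1) + 2**(1/4)/7 + uppergamma(5/4, 1/2) + log(3**(2*2**(3/4)*3**(1/4))/2**(2*2**(3/4)*3**(1/4))) + 16

along the cuts 1/2, 1, ℳ[f](s) splits into 3 integrals
segment 0 to 1/2 holds sqrt(t); add its integral
segment 1/2 to 1 holds exp(-t); add its integral
for t in [1, 3/2): the term is ∫ log(t)/t·t^(s-1)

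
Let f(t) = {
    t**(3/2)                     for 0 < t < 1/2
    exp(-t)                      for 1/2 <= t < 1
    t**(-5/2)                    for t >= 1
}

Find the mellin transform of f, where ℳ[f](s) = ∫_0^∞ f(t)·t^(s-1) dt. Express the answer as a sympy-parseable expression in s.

cuts at 1/2, 1: linearity sums the 3 kernel integrals
over [0, 1/2), the kernel integral of t**(3/2) enters the sum
[1/2, 1) adds the kernel integral of exp(-t)
on [1, ∞): add ∫ t**(-5/2)·t^(s-1) dt

(2*2**s*(2*s - 5)*(2*s + 3)*uppergamma(s, 1/2) - 2*2**s*(2*s - 5)*(2*s + 3)*uppergamma(s, 1) - 4*2**s*(2*s + 3) + sqrt(2)*(2*s - 5))/(2*2**s*(2*s - 5)*(2*s + 3))
  -3/2 < Re(s) < 5/2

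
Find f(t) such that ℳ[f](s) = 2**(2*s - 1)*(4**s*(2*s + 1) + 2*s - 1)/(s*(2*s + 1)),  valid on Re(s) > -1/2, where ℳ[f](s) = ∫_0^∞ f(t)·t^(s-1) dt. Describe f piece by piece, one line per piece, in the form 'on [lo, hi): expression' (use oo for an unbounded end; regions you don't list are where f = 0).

invert the power substitution to get t/2 on [0, 2); 1/2 on [2, 4)
undo the common scale on t: t on [0, 1); 1/2 on [1, 2)
split f at 4: ℳ[f](s) collects 2 kernel integrals
segment 0 to 4 holds sqrt(t)/2; add its integral
∫ 1/2·t^(s-1) over [4, 16)

on [0, 4): sqrt(t)/2
on [4, 16): 1/2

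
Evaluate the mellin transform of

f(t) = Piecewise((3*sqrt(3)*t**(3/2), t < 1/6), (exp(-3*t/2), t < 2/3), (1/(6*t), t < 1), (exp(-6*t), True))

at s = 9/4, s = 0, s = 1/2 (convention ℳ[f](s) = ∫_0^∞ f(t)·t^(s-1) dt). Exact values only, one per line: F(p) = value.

the common scale on t comes off first: t**(3/2) on [0, 1/2); exp(-t/2) on [1/2, 2); 1/(2*t) on [2, 3); …
integrate the 4 segments split at 1/6, 2/3, 1, then add the results
for t in [0, 1/6): the term is ∫ 3*sqrt(3)*t**(3/2)·t^(s-1)
on [1/6, 2/3): add ∫ exp(-3*t/2)·t^(s-1) dt
segment [2/3, 1) carries 1/(6*t); integrate it
on [1, ∞) integrate f = exp(-6*t) against the kernel

F(9/4) = -4*2**(1/4)*3**(3/4)*uppergamma(9/4, 1)/27 - 47*2**(1/4)*3**(3/4)/1620 + 6**(3/4)*uppergamma(9/4, 6)/216 + 2/15 + 4*2**(1/4)*3**(3/4)*uppergamma(9/4, 1/4)/27
F(0) = Ei(-1) - Ei(-6) + 1/12 + sqrt(2)/6 - Ei(-1/4)
F(1/2) = -1/3 - sqrt(6)*sqrt(pi)*erfc(1)/3 + sqrt(6)*sqrt(pi)*erfc(sqrt(6))/6 + sqrt(3)/24 + sqrt(6)/6 + sqrt(6)*sqrt(pi)*erfc(1/2)/3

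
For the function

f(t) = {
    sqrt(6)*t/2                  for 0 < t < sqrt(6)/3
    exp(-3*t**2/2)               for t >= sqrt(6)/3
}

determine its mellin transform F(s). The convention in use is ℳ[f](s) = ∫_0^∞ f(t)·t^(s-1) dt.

reversing the power substitution: sqrt(6)*sqrt(t)/2 on [0, 2/3); exp(-3*t/2) on [2/3, ∞)
peel off the common scale on t: sqrt(2)*sqrt(t)/2 on [0, 2); exp(-t/2) on [2, ∞)
the common scale on t comes off first: sqrt(t) on [0, 1); exp(-t) on [1, ∞)
linearity at sqrt(6)/3 turns ℳ[f](s) into 2 summed integrals
the [0, sqrt(6)/3) slice contributes ∫ sqrt(6)*t/2·t^(s-1) dt
piece [sqrt(6)/3, ∞): integrate exp(-3*t**2/2) against the kernel

2**(s/2)*((s + 1)*uppergamma(s/2, 1) + 2)/(2*3**(s/2)*(s + 1))
  Re(s) > -1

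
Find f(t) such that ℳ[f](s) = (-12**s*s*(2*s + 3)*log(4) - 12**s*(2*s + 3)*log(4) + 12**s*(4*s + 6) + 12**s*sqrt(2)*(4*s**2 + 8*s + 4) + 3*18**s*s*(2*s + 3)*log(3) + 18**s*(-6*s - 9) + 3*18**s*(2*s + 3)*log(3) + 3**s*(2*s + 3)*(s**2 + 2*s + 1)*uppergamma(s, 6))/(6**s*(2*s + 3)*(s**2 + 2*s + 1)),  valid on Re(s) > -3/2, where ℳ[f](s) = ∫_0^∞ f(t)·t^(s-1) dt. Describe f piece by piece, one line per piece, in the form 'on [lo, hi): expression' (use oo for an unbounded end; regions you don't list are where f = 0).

on [0, 2): t**(3/2)
on [2, 3): t*log(t)
on [3, oo): exp(-2*t)

decompose at 2, 3; ℳ[f](s) sums the 3 pieces' integrals
piece [0, 2): integrate t**(3/2) against the kernel
over [2, 3), the kernel integral of t*log(t) enters the sum
over [3, ∞), the kernel integral of exp(-2*t) enters the sum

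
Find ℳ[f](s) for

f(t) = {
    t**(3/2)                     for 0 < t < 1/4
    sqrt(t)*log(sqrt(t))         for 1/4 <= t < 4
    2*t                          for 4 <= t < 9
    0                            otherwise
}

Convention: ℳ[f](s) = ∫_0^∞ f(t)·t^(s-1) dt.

(16*16**s*(s + 1)*(2*s + 1)*(2*s + 3)*log(2) - 16*2**(4*s)*(s + 1)*(2*s + 3) - 32*2**(4*s)*(2*s + 1)**2*(2*s + 3) + 72*6**(2*s)*(2*s + 1)**2*(2*s + 3) + (s + 1)*(2*s + 1)**2 + 4*(s + 1)*(2*s + 1)*(2*s + 3)*log(2) + 4*(s + 1)*(2*s + 3))/(4*2**(2*s)*(s + 1)*(2*s + 1)**2*(2*s + 3))
  Re(s) > -3/2

peel off the shared t-power: t on [0, 1/4); log(sqrt(t)) on [1/4, 4); 2*sqrt(t) on [4, 9)
the power substitution comes off first: t**2 on [0, 1/2); log(t) on [1/2, 2); 2*t on [2, 3)
summing 3 kernel integrals split by 1/4, 4 yields ℳ[f](s)
segment 0 to 1/4 holds t**(3/2); add its integral
on [1/4, 4) integrate f = sqrt(t)*log(sqrt(t)) against the kernel
for t in [4, 9): the term is ∫ 2*t·t^(s-1)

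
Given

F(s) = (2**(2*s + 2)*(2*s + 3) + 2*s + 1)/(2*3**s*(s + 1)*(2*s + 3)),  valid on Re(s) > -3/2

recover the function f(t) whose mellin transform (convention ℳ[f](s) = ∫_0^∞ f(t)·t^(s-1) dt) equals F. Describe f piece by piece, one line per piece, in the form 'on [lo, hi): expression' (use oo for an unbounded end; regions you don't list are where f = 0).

reversing the common scale on t: t**(3/2) on [0, 1); t/2 on [1, 4)
back out the shared t-power: sqrt(t) on [0, 1); 1/2 on [1, 4)
back out the power substitution: t on [0, 1); 1/2 on [1, 2)
along the cuts 1/3, ℳ[f](s) splits into 2 integrals
over [0, 1/3), the kernel integral of 3*sqrt(3)*t**(3/2) enters the sum
between 1/3 and 4/3 the integrand is 3*t/2·t^(s-1)

on [0, 1/3): 3*sqrt(3)*t**(3/2)
on [1/3, 4/3): 3*t/2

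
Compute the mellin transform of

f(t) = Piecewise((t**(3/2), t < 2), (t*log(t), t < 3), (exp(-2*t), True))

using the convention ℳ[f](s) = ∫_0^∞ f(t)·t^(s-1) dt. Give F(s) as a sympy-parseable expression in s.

decompose at 2, 3; ℳ[f](s) sums the 3 pieces' integrals
∫ t**(3/2)·t^(s-1) over [0, 2)
on [2, 3): add ∫ t*log(t)·t^(s-1) dt
piece [3, ∞): integrate exp(-2*t) against the kernel

(-12**s*s*(2*s + 3)*log(4) - 12**s*(2*s + 3)*log(4) + 12**s*(4*s + 6) + 12**s*sqrt(2)*(4*s**2 + 8*s + 4) + 3*18**s*s*(2*s + 3)*log(3) + 18**s*(-6*s - 9) + 3*18**s*(2*s + 3)*log(3) + 3**s*(2*s + 3)*(s**2 + 2*s + 1)*uppergamma(s, 6))/(6**s*(2*s + 3)*(s**2 + 2*s + 1))
  Re(s) > -3/2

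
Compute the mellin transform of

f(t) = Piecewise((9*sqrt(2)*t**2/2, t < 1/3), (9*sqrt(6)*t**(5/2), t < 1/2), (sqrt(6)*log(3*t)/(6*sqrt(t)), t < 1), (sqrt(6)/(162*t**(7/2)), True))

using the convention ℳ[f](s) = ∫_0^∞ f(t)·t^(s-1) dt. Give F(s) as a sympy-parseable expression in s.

reversing the common scale on t: 2*sqrt(2)*t**2 on [0, 1/2); 8*t**(5/2) on [1/2, 3/4); log(2*t)/(2*sqrt(t)) on [3/4, 3/2); …
strip the shared t-power: 2*sqrt(2)*t**(3/2) on [0, 1/2); 8*t**2 on [1/2, 3/4); log(2*t)/(2*t) on [3/4, 3/2); …
remove the common scale on t first: t**(3/2) on [0, 1); 2*t**2 on [1, 3/2); log(t)/t on [3/2, 3); …
integrate the 4 segments split at 1/3, 1/2, 1, then add the results
for t in [0, 1/3): the term is ∫ 9*sqrt(2)*t**2/2·t^(s-1)
the [1/3, 1/2) slice contributes ∫ 9*sqrt(6)*t**(5/2)·t^(s-1) dt
∫ sqrt(6)*log(3*t)/(6*sqrt(t))·t^(s-1) over [1/2, 1)
on [1, ∞) integrate f = sqrt(6)/(162*t**(7/2)) against the kernel

2**(-2*s - 1)*(324*2**(s + 1/2)*(-2*s + (s + 1/2)**2)*(s - 7/2)*(s + 5/2) - 324*2**(s + 1/2)*(-2*s + (s + 1/2)**2)*(s - 7/2)*(2*s + 4) + 729*3**(s + 1/2)*(-2*s + (s + 1/2)**2)*(s - 7/2)*(2*s + 4) - 108*3**(s + 1/2)*(s - 7/2)*(s + 1/2)*(s + 5/2)*(2*s + 4)*log(3) + 108*3**(s + 1/2)*(s - 7/2)*(s + 1/2)*(s + 5/2)*(2*s + 4)*log(2) - 108*3**(s + 1/2)*(s - 7/2)*(s + 5/2)*(2*s + 4)*log(2) + 108*3**(s + 1/2)*(s - 7/2)*(s + 5/2)*(2*s + 4) + 108*3**(s + 1/2)*(s - 7/2)*(s + 5/2)*(2*s + 4)*log(3) - 2*6**(s + 1/2)*(-2*s + (s + 1/2)**2)*(s + 5/2)*(2*s + 4) + 54*6**(s + 1/2)*(s - 7/2)*(s + 1/2)*(s + 5/2)*(2*s + 4)*log(3) - 54*6**(s + 1/2)*(s - 7/2)*(s + 5/2)*(2*s + 4)*log(3) - 54*6**(s + 1/2)*(s - 7/2)*(s + 5/2)*(2*s + 4))/(162*(3/2)**s*(-2*s + (s + 1/2)**2)*(s - 7/2)*(s + 5/2)*(2*s + 4))
  -2 < Re(s) < 7/2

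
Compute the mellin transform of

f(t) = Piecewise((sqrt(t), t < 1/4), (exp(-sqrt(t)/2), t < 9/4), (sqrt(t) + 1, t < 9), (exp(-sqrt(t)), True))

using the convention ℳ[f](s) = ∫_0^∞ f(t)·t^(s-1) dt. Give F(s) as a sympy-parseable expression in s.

peel off the power substitution: t on [0, 1/2); exp(-t/2) on [1/2, 3/2); t + 1 on [3/2, 3); …
split f at 1/4, 9/4, 9: ℳ[f](s) collects 4 kernel integrals
for t in [0, 1/4): the term is ∫ sqrt(t)·t^(s-1)
segment [1/4, 9/4) carries exp(-sqrt(t)/2); integrate it
∫ over [9/4, 9) of (sqrt(t) + 1)·t^(s-1) joins the sum
on [9, ∞): add ∫ exp(-sqrt(t))·t^(s-1) dt

(2**(2*s + 1)*s*(2*s + 1)*uppergamma(2*s, 3) + 2**(4*s + 1)*s*(2*s + 1)*uppergamma(2*s, 1/4) - 2**(4*s + 1)*s*(2*s + 1)*uppergamma(2*s, 3/4) + 8*36**s*s + 36**s - 5*9**s*s - 9**s + s)/(4**s*s*(2*s + 1))
  Re(s) > -1/2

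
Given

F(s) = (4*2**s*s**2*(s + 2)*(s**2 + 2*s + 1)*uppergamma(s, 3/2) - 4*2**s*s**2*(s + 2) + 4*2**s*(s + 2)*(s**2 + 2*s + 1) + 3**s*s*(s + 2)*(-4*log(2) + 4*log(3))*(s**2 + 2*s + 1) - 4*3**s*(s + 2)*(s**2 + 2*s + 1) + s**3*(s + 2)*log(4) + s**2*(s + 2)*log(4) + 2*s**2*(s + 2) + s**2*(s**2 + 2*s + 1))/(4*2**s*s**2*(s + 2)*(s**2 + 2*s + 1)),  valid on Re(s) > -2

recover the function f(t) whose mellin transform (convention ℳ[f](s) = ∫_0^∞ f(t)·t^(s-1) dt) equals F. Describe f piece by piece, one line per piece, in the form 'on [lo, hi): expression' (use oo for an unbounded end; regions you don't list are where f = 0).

on [0, 1/2): t**2
on [1/2, 1): t*log(t)
on [1, 3/2): log(t)
on [3/2, oo): exp(-t)

decompose at 1/2, 1, 3/2; ℳ[f](s) sums the 4 pieces' integrals
on [0, 1/2) integrate f = t**2 against the kernel
piece [1/2, 1): integrate t*log(t) against the kernel
∫ log(t)·t^(s-1) over [1, 3/2)
on [3/2, ∞): add ∫ exp(-t)·t^(s-1) dt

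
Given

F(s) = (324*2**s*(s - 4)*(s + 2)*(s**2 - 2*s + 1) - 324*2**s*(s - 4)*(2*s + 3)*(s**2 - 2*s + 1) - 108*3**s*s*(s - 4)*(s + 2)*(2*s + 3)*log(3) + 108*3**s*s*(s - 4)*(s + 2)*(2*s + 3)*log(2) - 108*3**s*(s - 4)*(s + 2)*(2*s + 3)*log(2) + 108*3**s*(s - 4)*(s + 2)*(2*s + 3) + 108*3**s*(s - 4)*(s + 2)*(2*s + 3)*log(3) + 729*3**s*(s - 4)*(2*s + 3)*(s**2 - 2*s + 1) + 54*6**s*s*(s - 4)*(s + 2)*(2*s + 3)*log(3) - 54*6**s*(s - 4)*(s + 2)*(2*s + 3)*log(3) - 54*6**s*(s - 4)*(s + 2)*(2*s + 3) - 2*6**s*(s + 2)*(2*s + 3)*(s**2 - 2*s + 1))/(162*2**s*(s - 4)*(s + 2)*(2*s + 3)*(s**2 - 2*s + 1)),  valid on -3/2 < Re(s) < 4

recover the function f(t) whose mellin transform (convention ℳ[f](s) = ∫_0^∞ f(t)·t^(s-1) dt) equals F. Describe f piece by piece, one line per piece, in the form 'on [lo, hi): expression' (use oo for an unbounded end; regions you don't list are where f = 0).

on [0, 1): t**(3/2)
on [1, 3/2): 2*t**2
on [3/2, 3): log(t)/t
on [3, oo): t**(-4)

integrate the 4 segments split at 1, 3/2, 3, then add the results
segment 0 to 1 holds t**(3/2); add its integral
piece [1, 3/2): integrate 2*t**2 against the kernel
segment [3/2, 3) carries log(t)/t; integrate it
piece [3, ∞): integrate t**(-4) against the kernel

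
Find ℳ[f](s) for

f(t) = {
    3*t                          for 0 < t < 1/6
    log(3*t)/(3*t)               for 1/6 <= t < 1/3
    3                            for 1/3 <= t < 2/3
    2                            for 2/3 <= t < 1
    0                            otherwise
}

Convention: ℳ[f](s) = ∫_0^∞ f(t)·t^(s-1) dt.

(2*2**(2*s)*(s + 1)*(s**2 - 2*s + 1) - 2*2**s*s*(s + 1) - 6*2**s*(s + 1)*(s**2 - 2*s + 1) + 4*6**s*(s + 1)*(s**2 - 2*s + 1) + 4*s**2*(s + 1)*log(2) - 4*s*(s + 1)*log(2) + 4*s*(s + 1) + s*(s**2 - 2*s + 1))/(2*6**s*s*(s + 1)*(s**2 - 2*s + 1))
  Re(s) > -1

strip the common scale on t: 2*t on [0, 1/4); log(2*t)/(2*t) on [1/4, 1/2); 3 on [1/2, 1); …
reversing the common scale on t: t on [0, 1/2); log(t)/t on [1/2, 1); 3 on [1, 2); …
treat the 4 regions marked off by 1/6, 1/3, 2/3 separately and sum
for t in [0, 1/6): the term is ∫ 3*t·t^(s-1)
on [1/6, 1/3) integrate f = log(3*t)/(3*t) against the kernel
piece [1/3, 2/3): integrate 3 against the kernel
∫ over [2/3, 1) of 2·t^(s-1) joins the sum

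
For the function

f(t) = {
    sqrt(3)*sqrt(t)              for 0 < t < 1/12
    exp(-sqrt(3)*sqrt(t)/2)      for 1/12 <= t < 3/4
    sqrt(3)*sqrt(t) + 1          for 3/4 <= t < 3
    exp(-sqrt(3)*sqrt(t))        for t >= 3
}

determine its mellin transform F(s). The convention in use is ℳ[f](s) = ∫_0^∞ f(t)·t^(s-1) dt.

peel off the common scale on t: sqrt(t) on [0, 1/4); exp(-sqrt(t)/2) on [1/4, 9/4); sqrt(t) + 1 on [9/4, 9); …
the power substitution comes off first: t on [0, 1/2); exp(-t/2) on [1/2, 3/2); t + 1 on [3/2, 3); …
linearity at 1/12, 3/4, 3 turns ℳ[f](s) into 4 summed integrals
segment [0, 1/12) carries sqrt(3)*sqrt(t); integrate it
∫ exp(-sqrt(3)*sqrt(t)/2)·t^(s-1) over [1/12, 3/4)
∫ over [3/4, 3) of (sqrt(3)*sqrt(t) + 1)·t^(s-1) joins the sum
∫ over [3, ∞) of exp(-sqrt(3)*sqrt(t))·t^(s-1) joins the sum

(2**(2*s + 1)*s*(2*s + 1)*uppergamma(2*s, 3) + 2**(4*s + 1)*s*(2*s + 1)*uppergamma(2*s, 1/4) - 2**(4*s + 1)*s*(2*s + 1)*uppergamma(2*s, 3/4) + 8*36**s*s + 36**s - 5*9**s*s - 9**s + s)/(12**s*s*(2*s + 1))
  Re(s) > -1/2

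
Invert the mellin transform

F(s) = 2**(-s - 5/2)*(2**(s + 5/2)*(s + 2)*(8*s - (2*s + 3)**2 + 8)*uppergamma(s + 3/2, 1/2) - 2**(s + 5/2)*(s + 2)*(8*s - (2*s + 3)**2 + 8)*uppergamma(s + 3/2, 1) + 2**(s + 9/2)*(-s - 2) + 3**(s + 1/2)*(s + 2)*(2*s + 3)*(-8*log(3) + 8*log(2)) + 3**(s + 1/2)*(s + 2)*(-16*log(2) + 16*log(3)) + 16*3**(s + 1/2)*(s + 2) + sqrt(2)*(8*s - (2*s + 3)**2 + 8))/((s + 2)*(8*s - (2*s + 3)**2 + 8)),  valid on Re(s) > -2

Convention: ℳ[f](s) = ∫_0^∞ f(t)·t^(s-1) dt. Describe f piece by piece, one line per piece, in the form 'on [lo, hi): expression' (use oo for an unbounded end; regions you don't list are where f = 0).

strip the shared t-power: t on [0, 1/2); sqrt(t)*exp(-t) on [1/2, 1); log(t)/sqrt(t) on [1, 3/2)
back out the shared t-power: sqrt(t) on [0, 1/2); exp(-t) on [1/2, 1); log(t)/t on [1, 3/2)
f breaks at 1/2, 1 into 3 integrals to sum
on [0, 1/2): add ∫ t**2·t^(s-1) dt
on [1/2, 1) integrate f = t**(3/2)*exp(-t) against the kernel
[1, 3/2) adds the kernel integral of sqrt(t)*log(t)

on [0, 1/2): t**2
on [1/2, 1): t**(3/2)*exp(-t)
on [1, 3/2): sqrt(t)*log(t)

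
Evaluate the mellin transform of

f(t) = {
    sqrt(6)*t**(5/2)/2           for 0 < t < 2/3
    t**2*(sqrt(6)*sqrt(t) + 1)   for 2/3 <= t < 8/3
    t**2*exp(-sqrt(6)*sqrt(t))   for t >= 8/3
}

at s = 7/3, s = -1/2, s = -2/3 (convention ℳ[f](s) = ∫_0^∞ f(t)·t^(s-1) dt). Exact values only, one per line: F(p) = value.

F(7/3) = 3**(2/3)*(-42240*2**(1/3) + 377*2**(2/3)*uppergamma(26/3, 4) + 52297728)/1465776
F(-1/2) = sqrt(6)*(39 + 121*exp(4))*exp(-4)/27
F(-2/3) = 3**(2/3)*(-57*2**(1/3) + 11*2**(2/3)*uppergamma(8/3, 4) + 1032)/198

invert the shared t-power to get sqrt(6)*sqrt(t)/2 on [0, 2/3); sqrt(6)*sqrt(t) + 1 on [2/3, 8/3); exp(-sqrt(6)*sqrt(t)) on [8/3, ∞)
invert the common scale on t to get sqrt(t) on [0, 1); 2*sqrt(t) + 1 on [1, 4); exp(-2*sqrt(t)) on [4, ∞)
peel off the power substitution: t on [0, 1); 2*t + 1 on [1, 2); exp(-2*t) on [2, ∞)
the 3 pieces separated at 2/3, 8/3 each add one integral
∫ sqrt(6)*t**(5/2)/2·t^(s-1) over [0, 2/3)
∫ t**2*(sqrt(6)*sqrt(t) + 1)·t^(s-1) over [2/3, 8/3)
∫ over [8/3, ∞) of t**2*exp(-sqrt(6)*sqrt(t))·t^(s-1) joins the sum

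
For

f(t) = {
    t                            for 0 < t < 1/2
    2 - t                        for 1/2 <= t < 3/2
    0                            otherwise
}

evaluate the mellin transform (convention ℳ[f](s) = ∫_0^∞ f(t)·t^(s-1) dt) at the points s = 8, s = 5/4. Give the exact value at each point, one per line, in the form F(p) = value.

decompose at 1/2; ℳ[f](s) sums the 2 pieces' integrals
for t in [0, 1/2): the term is ∫ t·t^(s-1)
∫ over [1/2, 3/2) of (2 - t)·t^(s-1) joins the sum

F(8) = 9839/4608
F(5/4) = 2**(3/4)*(-26 + 63*3**(1/4))/90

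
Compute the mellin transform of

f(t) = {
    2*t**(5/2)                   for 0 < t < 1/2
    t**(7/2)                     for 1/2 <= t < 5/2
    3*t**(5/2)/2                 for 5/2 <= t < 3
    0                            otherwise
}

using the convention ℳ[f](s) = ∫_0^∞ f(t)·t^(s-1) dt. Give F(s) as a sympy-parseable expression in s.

(100*sqrt(10)*5**s*s + 100*sqrt(10)*5**s + 432*sqrt(3)*6**s*s + 1512*sqrt(3)*6**s + 6*sqrt(2)*s + 23*sqrt(2))/(8*2**s*(4*s**2 + 24*s + 35))
  Re(s) > -5/2

integrate the 3 segments split at 1/2, 5/2, then add the results
segment 0 to 1/2 holds 2*t**(5/2); add its integral
∫ t**(7/2)·t^(s-1) over [1/2, 5/2)
over [5/2, 3), the kernel integral of 3*t**(5/2)/2 enters the sum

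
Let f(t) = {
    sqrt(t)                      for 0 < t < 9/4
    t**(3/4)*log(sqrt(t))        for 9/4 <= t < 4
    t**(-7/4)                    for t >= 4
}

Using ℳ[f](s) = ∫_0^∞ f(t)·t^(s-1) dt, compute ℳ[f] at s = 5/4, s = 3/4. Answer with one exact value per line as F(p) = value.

F(5/4) = -81*log(3)/32 - 47/128 + 27*sqrt(6)/28 + 337*log(2)/32
F(3/4) = -9*log(3)/4 - 7/9 + 9*sqrt(6)/10 + 91*log(2)/12

peel off the power substitution: t on [0, 3/2); t**(3/2)*log(t) on [3/2, 2); t**(-7/2) on [2, ∞)
peel off the shared t-power: sqrt(t) on [0, 3/2); t*log(t) on [3/2, 2); t**(-4) on [2, ∞)
split f at 9/4, 4: ℳ[f](s) collects 3 kernel integrals
∫ over [0, 9/4) of sqrt(t)·t^(s-1) joins the sum
piece [9/4, 4): integrate t**(3/4)*log(sqrt(t)) against the kernel
the [4, ∞) slice contributes ∫ t**(-7/4)·t^(s-1) dt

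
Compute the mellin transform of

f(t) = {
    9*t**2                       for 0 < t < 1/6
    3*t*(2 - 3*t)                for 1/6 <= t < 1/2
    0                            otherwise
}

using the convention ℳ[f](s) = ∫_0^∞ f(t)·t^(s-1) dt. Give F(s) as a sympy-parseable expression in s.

back out the common scale on t: t**2 on [0, 1/2); t*(2 - t) on [1/2, 3/2)
remove the shared t-power first: t on [0, 1/2); 2 - t on [1/2, 3/2)
linearity at 1/6 turns ℳ[f](s) into 2 summed integrals
∫ 9*t**2·t^(s-1) over [0, 1/6)
for t in [1/6, 1/2): the term is ∫ 3*t*(2 - 3*t)·t^(s-1)

(3*3**s*(s + 1) + 12*3**s - 2*s - 6)/(4*6**s*(s + 1)*(s + 2))
  Re(s) > -2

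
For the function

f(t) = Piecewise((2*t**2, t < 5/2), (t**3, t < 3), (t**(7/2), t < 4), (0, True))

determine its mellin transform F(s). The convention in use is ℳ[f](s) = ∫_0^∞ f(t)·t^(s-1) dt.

along the cuts 5/2, 3, ℳ[f](s) splits into 3 integrals
for t in [0, 5/2): the term is ∫ 2*t**2·t^(s-1)
over [5/2, 3), the kernel integral of t**3 enters the sum
segment [3, 4) carries t**(7/2); integrate it

(2048*2**(2*s)*(s + 2)*(s + 3) + 216*3**s*(s + 2)*(2*s + 7) - 432*3**(s + 1/2)*(s + 2)*(s + 3) - 125*(5/2)**s*(s + 2)*(2*s + 7) + 100*5**s*(s + 3)*(2*s + 7)/2**s)/(8*(s + 2)*(s + 3)*(2*s + 7))
  Re(s) > -2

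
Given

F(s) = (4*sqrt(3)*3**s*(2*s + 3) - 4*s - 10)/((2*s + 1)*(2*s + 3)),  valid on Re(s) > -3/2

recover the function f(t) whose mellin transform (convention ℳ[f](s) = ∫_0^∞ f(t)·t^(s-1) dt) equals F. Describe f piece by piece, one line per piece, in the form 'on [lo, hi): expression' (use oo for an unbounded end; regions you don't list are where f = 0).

on [0, 1): t**(3/2)
on [1, 3): 2*sqrt(t)

slice at 1, transform all 2 pieces, and sum them
∫ over [0, 1) of t**(3/2)·t^(s-1) joins the sum
between 1 and 3 the integrand is 2*sqrt(t)·t^(s-1)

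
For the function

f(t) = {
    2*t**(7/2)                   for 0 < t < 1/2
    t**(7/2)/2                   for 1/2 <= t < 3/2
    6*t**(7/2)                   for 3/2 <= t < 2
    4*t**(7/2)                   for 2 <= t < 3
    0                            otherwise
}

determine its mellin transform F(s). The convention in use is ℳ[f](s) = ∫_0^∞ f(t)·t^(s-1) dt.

decompose at 1/2, 3/2, 2; ℳ[f](s) sums the 4 pieces' integrals
segment 0 to 1/2 holds 2*t**(7/2); add its integral
on [1/2, 3/2): add ∫ t**(7/2)/2·t^(s-1) dt
segment 3/2 to 2 holds 6*t**(7/2); add its integral
[2, 3) adds the kernel integral of 4*t**(7/2)

(3*2**(-s - 7/2) + 4*2**(s + 7/2) + 8*3**(s + 7/2) - 11*(3/2)**(s + 7/2))/(2*s + 7)
  Re(s) > -7/2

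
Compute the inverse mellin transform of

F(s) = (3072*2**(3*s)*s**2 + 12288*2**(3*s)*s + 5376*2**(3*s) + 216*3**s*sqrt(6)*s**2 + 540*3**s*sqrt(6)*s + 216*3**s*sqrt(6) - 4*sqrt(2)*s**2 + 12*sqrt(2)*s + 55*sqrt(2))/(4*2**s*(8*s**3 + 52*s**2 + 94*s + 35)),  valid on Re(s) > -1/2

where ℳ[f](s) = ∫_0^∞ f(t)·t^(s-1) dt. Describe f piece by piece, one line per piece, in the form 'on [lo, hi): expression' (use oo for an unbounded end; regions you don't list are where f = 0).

on [0, 1/2): sqrt(t)/2
on [1/2, 3/2): 6*t**(7/2)
on [3/2, 4): 3*t**(5/2)

linearity at 1/2, 3/2 turns ℳ[f](s) into 3 summed integrals
segment 0 to 1/2 holds sqrt(t)/2; add its integral
the [1/2, 3/2) slice contributes ∫ 6*t**(7/2)·t^(s-1) dt
the [3/2, 4) slice contributes ∫ 3*t**(5/2)·t^(s-1) dt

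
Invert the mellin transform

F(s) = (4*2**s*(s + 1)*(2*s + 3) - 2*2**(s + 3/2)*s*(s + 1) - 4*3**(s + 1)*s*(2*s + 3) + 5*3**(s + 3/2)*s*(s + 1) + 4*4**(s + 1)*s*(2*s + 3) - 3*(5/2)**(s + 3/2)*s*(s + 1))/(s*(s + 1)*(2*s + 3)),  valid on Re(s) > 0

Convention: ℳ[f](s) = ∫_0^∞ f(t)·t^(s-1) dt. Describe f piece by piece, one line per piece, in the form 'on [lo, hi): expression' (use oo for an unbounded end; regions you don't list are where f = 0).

decompose at 2, 5/2, 3; ℳ[f](s) sums the 4 pieces' integrals
piece [0, 2): integrate 4 against the kernel
∫ t**(3/2)·t^(s-1) over [2, 5/2)
the [5/2, 3) slice contributes ∫ 5*t**(3/2)/2·t^(s-1) dt
on [3, 4) integrate f = 4*t against the kernel

on [0, 2): 4
on [2, 5/2): t**(3/2)
on [5/2, 3): 5*t**(3/2)/2
on [3, 4): 4*t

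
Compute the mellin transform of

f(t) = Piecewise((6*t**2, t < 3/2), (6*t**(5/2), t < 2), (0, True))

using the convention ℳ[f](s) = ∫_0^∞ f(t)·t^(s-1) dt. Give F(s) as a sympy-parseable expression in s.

6*(2*2**(s + 5/2)*(s + 2) + (3/2)**(s + 2)*(2*s + 5) - 2*(3/2)**(s + 5/2)*(s + 2))/((s + 2)*(2*s + 5))
  Re(s) > -2

linearity at 3/2 turns ℳ[f](s) into 2 summed integrals
∫ over [0, 3/2) of 6*t**2·t^(s-1) joins the sum
for t in [3/2, 2): the term is ∫ 6*t**(5/2)·t^(s-1)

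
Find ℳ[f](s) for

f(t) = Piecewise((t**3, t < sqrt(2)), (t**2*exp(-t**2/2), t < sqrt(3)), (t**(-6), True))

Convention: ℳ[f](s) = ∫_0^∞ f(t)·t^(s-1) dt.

(2**(s/2)*(s - 6)*(s + 3)*uppergamma(s/2 + 1, 1) - 2**(s/2)*(s - 6)*(s + 3)*uppergamma(s/2 + 1, 3/2) + 2*2**(s/2 + 1/2)*(s - 6) - 3**(s/2)*(s + 3)/27)/((s - 6)*(s + 3))
  -3 < Re(s) < 6

undo the shared t-power: t on [0, sqrt(2)); exp(-t**2/2) on [sqrt(2), sqrt(3)); t**(-8) on [sqrt(3), ∞)
back out the power substitution: sqrt(t) on [0, 2); exp(-t/2) on [2, 3); t**(-4) on [3, ∞)
cuts at sqrt(2), sqrt(3): linearity sums the 3 kernel integrals
∫ over [0, sqrt(2)) of t**3·t^(s-1) joins the sum
∫ over [sqrt(2), sqrt(3)) of t**2*exp(-t**2/2)·t^(s-1) joins the sum
on [sqrt(3), ∞) integrate f = t**(-6) against the kernel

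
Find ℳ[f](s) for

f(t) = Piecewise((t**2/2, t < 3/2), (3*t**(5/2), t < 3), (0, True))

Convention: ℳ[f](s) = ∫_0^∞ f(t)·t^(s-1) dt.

(12*3**(s + 5/2)*(s + 2) + (3/2)**(s + 2)*(2*s + 5) - 12*(3/2)**(s + 5/2)*(s + 2))/(2*(s + 2)*(2*s + 5))
  Re(s) > -2

f breaks at 3/2 into 2 integrals to sum
the [0, 3/2) slice contributes ∫ t**2/2·t^(s-1) dt
segment [3/2, 3) carries 3*t**(5/2); integrate it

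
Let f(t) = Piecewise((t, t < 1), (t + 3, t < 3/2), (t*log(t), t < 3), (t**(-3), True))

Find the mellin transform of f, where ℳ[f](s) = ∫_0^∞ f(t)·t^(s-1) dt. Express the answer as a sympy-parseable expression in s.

f breaks at 1, 3/2, 3 into 4 integrals to sum
between 0 and 1 the integrand is t·t^(s-1)
for t in [1, 3/2): the term is ∫ (t + 3)·t^(s-1)
[3/2, 3) adds the kernel integral of t*log(t)
piece [3, ∞): integrate t**(-3) against the kernel

(-162*2**s*s*(s - 3)*(s**2 + 2*s + 1) - 162*2**s*(s - 3)*(s**2 + 2*s + 1) - 81*3**s*s**2*(s - 3)*(s + 1)*log(3) + 81*3**s*s**2*(s - 3)*(s + 1)*log(2) - 81*3**s*s*(s - 3)*(s + 1)*log(3) + 81*3**s*s*(s - 3)*(s + 1)*log(2) + 81*3**s*s*(s - 3)*(s + 1) + 243*3**s*s*(s - 3)*(s**2 + 2*s + 1) + 162*3**s*(s - 3)*(s**2 + 2*s + 1) + 162*6**s*s**2*(s - 3)*(s + 1)*log(3) - 162*6**s*s*(s - 3)*(s + 1) + 162*6**s*s*(s - 3)*(s + 1)*log(3) - 2*6**s*s*(s + 1)*(s**2 + 2*s + 1))/(54*2**s*s*(s - 3)*(s + 1)*(s**2 + 2*s + 1))
  -1 < Re(s) < 3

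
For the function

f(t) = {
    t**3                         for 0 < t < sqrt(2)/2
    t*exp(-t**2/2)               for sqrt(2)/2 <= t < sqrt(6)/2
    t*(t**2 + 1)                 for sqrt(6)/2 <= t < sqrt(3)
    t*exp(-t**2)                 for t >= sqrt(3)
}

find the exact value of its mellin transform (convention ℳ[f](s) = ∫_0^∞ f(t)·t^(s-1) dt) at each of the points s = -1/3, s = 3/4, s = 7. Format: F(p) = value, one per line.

remove the power substitution first: t**(3/2) on [0, 1/2); sqrt(t)*exp(-t/2) on [1/2, 3/2); sqrt(t)*(t + 1) on [3/2, 3); …
peel off the shared t-power: t on [0, 1/2); exp(-t/2) on [1/2, 3/2); t + 1 on [3/2, 3); …
treat the 4 regions marked off by sqrt(2)/2, sqrt(6)/2, sqrt(3) separately and sum
for t in [0, sqrt(2)/2): the term is ∫ t**3·t^(s-1)
over [sqrt(2)/2, sqrt(6)/2), the kernel integral of t*exp(-t**2/2) enters the sum
between sqrt(6)/2 and sqrt(3) the integrand is t*(t**2 + 1)·t^(s-1)
between sqrt(3) and ∞ the integrand is t*exp(-t**2)·t^(s-1)

F(-1/3) = 2**(2/3)*(-33*3**(1/3) - 8*2**(2/3)*uppergamma(1/3, 3/4) + 8*2**(1/3)*uppergamma(1/3, 3) + 3 + 8*2**(2/3)*uppergamma(1/3, 1/4) + 42*6**(1/3))/32
F(3/4) = 2**(1/8)*(-204*3**(7/8) - 210*2**(3/4)*uppergamma(7/8, 3/4) + 105*2**(7/8)*uppergamma(7/8, 3) + 28 + 210*2**(3/4)*uppergamma(7/8, 1/4) + 288*6**(7/8))/420
F(7) = -807*exp(-3/4)/8 + 39*exp(-3) + 21143/640 + 493*exp(-1/4)/8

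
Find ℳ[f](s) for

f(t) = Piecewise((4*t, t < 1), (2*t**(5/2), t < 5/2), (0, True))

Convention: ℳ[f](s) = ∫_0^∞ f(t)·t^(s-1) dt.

summing 2 kernel integrals split by 1 yields ℳ[f](s)
[0, 1) adds the kernel integral of 4*t
for t in [1, 5/2): the term is ∫ 2*t**(5/2)·t^(s-1)

4*((5/2)**(s + 5/2)*(s + 1) + s + 4)/((s + 1)*(2*s + 5))
  Re(s) > -1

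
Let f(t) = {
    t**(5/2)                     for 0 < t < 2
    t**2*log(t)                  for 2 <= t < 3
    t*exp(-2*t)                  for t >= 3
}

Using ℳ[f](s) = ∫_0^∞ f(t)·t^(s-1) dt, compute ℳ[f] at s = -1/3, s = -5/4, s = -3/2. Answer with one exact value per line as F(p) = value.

F(-1/3) = -27*3**(2/3)/25 - 6*2**(2/3)*log(2)/5 + 2**(1/3)*uppergamma(2/3, 6)/2 + 18*2**(2/3)/25 + 24*2**(1/6)/13 + 9*3**(2/3)*log(3)/5
F(-5/4) = -16*3**(3/4)/9 + 2**(1/4)*uppergamma(-1/4, 6) + log(3**(4*3**(3/4)/3)/2**(4*2**(3/4)/3)) + 8*2**(1/4)/5 + 16*2**(3/4)/9
F(-3/2) = -4*sqrt(3) - 2*sqrt(2)*sqrt(pi)*erfc(sqrt(6)) + 2*sqrt(3)*exp(-6)/3 + sqrt(6)*log(3**(3*sqrt(2))/2**(2*sqrt(3)))/3 + 2 + 4*sqrt(2)

strip the shared t-power: t**(7/2) on [0, 2); t**3*log(t) on [2, 3); t**2*exp(-2*t) on [3, ∞)
the shared t-power comes off first: t**(3/2) on [0, 2); t*log(t) on [2, 3); exp(-2*t) on [3, ∞)
decompose at 2, 3; ℳ[f](s) sums the 3 pieces' integrals
between 0 and 2 the integrand is t**(5/2)·t^(s-1)
∫ t**2*log(t)·t^(s-1) over [2, 3)
segment [3, ∞) carries t*exp(-2*t); integrate it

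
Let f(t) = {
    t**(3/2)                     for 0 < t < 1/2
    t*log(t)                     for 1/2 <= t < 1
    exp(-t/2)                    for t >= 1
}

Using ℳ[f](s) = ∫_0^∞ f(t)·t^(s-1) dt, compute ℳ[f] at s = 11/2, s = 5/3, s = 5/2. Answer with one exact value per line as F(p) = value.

the 3 pieces separated at 1/2, 1 each add one integral
∫ over [0, 1/2) of t**(3/2)·t^(s-1) joins the sum
the [1/2, 1) slice contributes ∫ t*log(t)·t^(s-1) dt
on [1, ∞) integrate f = exp(-t/2) against the kernel

F(11/2) = -3415/151424 + sqrt(2)/5408 + sqrt(2)*log(2)/832 + 945*sqrt(2)*sqrt(pi)*erfc(sqrt(2)/2) + 2666*exp(-1/2)
F(5/3) = 2**(1/3)*(-684*2**(2/3) + 171 + 192*sqrt(2) + 456*log(2) + 19456*2**(1/3)*uppergamma(5/3, 1/2))/9728
F(5/2) = -207/3136 + sqrt(2)/196 + sqrt(2)*log(2)/56 + 3*sqrt(2)*sqrt(pi)*erfc(sqrt(2)/2) + 8*exp(-1/2)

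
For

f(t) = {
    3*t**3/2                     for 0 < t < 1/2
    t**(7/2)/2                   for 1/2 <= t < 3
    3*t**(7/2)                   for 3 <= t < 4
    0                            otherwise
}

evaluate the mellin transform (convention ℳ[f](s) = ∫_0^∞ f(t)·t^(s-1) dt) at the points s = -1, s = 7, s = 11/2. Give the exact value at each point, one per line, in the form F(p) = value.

treat the 3 regions marked off by 1/2, 3 separately and sum
for t in [0, 1/2): the term is ∫ 3*t**3/2·t^(s-1)
for t in [1/2, 3): the term is ∫ t**(7/2)/2·t^(s-1)
∫ over [3, 4) of 3*t**(7/2)·t^(s-1) joins the sum

F(-1) = -9*sqrt(3) - sqrt(2)/40 + 3087/80
F(7) = -98415*sqrt(3)/7 - sqrt(2)/43008 + 85899345941/143360
F(11/2) = 3*sqrt(2)/8704 + 754917887/9216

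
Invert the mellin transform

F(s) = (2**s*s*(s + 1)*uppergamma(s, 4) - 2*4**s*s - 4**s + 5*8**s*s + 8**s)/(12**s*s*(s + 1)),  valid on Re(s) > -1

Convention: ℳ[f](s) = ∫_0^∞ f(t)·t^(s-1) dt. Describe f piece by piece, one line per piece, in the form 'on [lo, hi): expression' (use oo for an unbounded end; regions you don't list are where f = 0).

strip the common scale on t: 2*t on [0, 1/2); 4*t + 1 on [1/2, 1); exp(-4*t) on [1, ∞)
back out the common scale on t: t on [0, 1); 2*t + 1 on [1, 2); exp(-2*t) on [2, ∞)
summing 3 kernel integrals split by 1/3, 2/3 yields ℳ[f](s)
on [0, 1/3): add ∫ 3*t·t^(s-1) dt
for t in [1/3, 2/3): the term is ∫ (6*t + 1)·t^(s-1)
[2/3, ∞) adds the kernel integral of exp(-6*t)

on [0, 1/3): 3*t
on [1/3, 2/3): 6*t + 1
on [2/3, oo): exp(-6*t)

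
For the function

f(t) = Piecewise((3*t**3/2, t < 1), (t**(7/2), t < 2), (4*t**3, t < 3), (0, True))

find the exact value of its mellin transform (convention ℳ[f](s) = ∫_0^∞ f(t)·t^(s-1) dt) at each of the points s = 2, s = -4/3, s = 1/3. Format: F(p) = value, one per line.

slice at 1, 2, transform all 3 pieces, and sum them
on [0, 1): add ∫ 3*t**3/2·t^(s-1) dt
on [1, 2) integrate f = t**(7/2) against the kernel
the [2, 3) slice contributes ∫ 4*t**3·t^(s-1) dt

F(2) = 64*sqrt(2)/11 + 18581/110
F(-4/3) = -24*2**(2/3)/5 + 57/130 + 24*2**(1/6)/13 + 36*3**(2/3)/5
F(1/3) = -48*2**(1/3)/5 + 87/460 + 48*2**(5/6)/23 + 162*3**(1/3)/5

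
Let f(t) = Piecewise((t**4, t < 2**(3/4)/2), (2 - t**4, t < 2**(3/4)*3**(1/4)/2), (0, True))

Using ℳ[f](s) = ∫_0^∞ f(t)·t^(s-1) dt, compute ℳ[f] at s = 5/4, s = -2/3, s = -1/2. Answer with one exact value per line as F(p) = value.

peel off the power substitution: t**2 on [0, sqrt(2)/2); 2 - t**2 on [sqrt(2)/2, sqrt(6)/2)
peel off the power substitution: t on [0, 1/2); 2 - t on [1/2, 3/2)
the 2 pieces separated at 2**(3/4)/2 each add one integral
the [0, 2**(3/4)/2) slice contributes ∫ t**4·t^(s-1) dt
∫ (2 - t**4)·t^(s-1) over [2**(3/4)/2, 2**(3/4)*3**(1/4)/2)

F(5/4) = 2**(11/16)*(-74 + 69*3**(5/16))/105
F(-2/3) = 2**(1/6)*(66 - 23*3**(5/6))/20
F(-1/2) = 2**(1/8)*(90 - 31*3**(7/8))/21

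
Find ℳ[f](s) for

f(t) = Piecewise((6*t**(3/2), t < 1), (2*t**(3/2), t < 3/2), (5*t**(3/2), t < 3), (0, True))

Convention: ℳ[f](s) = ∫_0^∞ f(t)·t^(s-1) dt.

2*(5*3**(s + 3/2) - 3*(3/2)**(s + 3/2) + 4)/(2*s + 3)
  Re(s) > -3/2

cuts at 1, 3/2: linearity sums the 3 kernel integrals
segment 0 to 1 holds 6*t**(3/2); add its integral
[1, 3/2) adds the kernel integral of 2*t**(3/2)
∫ 5*t**(3/2)·t^(s-1) over [3/2, 3)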